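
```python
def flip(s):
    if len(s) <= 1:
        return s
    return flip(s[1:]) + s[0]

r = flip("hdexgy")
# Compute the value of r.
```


flip("hdexgy")
= flip("dexgy") + "h"
= flip("exgy") + "d" + "h"
= flip("xgy") + "e" + "d" + "h"
= flip("gy") + "x" + "e" + "d" + "h"
= flip("y") + "g" + "x" + "e" + "d" + "h"
= "y" + "g" + "x" + "e" + "d" + "h"
= "ygxedh"


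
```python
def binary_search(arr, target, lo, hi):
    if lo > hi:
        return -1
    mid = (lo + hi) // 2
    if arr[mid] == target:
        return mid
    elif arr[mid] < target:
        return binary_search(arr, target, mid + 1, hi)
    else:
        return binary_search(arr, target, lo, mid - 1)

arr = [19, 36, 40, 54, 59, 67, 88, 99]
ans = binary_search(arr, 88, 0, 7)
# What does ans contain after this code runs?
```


binary_search(arr, 88, 0, 7)
lo=0, hi=7, mid=3, arr[mid]=54
54 < 88, search right half
lo=4, hi=7, mid=5, arr[mid]=67
67 < 88, search right half
lo=6, hi=7, mid=6, arr[mid]=88
arr[6] == 88, found at index 6
= 6


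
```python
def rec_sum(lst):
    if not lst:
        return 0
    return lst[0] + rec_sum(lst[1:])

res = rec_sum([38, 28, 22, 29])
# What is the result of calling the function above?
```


rec_sum([38, 28, 22, 29])
= 38 + rec_sum([28, 22, 29])
= 38 + 28 + rec_sum([22, 29])
= 38 + 28 + 22 + rec_sum([29])
= 38 + 28 + 22 + 29 + rec_sum([])
= 38 + 28 + 22 + 29 + 0
= 117


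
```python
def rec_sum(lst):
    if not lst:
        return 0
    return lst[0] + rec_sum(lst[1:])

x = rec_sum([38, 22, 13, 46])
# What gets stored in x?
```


rec_sum([38, 22, 13, 46])
= 38 + rec_sum([22, 13, 46])
= 38 + 22 + rec_sum([13, 46])
= 38 + 22 + 13 + rec_sum([46])
= 38 + 22 + 13 + 46 + rec_sum([])
= 38 + 22 + 13 + 46 + 0
= 119


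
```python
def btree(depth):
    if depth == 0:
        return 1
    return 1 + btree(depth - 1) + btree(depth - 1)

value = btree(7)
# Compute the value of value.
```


btree(7)
= 1 + btree(6) + btree(6)
= 1 + 2 * btree(6)
btree(k) = 2^(k+1) - 1
btree(0) = 1
btree(1) = 3
btree(2) = 7
btree(3) = 15
btree(4) = 31
btree(7) = 2^8 - 1 = 255


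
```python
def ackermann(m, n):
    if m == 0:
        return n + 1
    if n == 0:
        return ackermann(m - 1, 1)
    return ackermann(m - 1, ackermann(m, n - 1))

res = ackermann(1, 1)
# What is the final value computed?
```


ackermann(1, 1)
= ackermann(0, ackermann(1, 0))
First compute ackermann(1, 0) = 2
= ackermann(0, 2)
= 3


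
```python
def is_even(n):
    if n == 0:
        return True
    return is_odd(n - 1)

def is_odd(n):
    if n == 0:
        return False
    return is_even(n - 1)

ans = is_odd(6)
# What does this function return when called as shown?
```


is_odd(6)
= is_even(5)
= is_odd(4)
= is_even(3)
= is_odd(2)
= is_even(1)
= is_odd(0)
n == 0: return False
= False


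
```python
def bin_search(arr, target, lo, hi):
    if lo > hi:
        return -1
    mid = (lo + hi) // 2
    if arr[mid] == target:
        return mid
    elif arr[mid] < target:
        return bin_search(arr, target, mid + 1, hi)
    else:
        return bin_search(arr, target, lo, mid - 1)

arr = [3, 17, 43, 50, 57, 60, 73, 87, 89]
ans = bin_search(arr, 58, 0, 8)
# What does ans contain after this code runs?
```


bin_search(arr, 58, 0, 8)
lo=0, hi=8, mid=4, arr[mid]=57
57 < 58, search right half
lo=5, hi=8, mid=6, arr[mid]=73
73 > 58, search left half
lo=5, hi=5, mid=5, arr[mid]=60
60 > 58, search left half
lo > hi, target not found, return -1
= -1


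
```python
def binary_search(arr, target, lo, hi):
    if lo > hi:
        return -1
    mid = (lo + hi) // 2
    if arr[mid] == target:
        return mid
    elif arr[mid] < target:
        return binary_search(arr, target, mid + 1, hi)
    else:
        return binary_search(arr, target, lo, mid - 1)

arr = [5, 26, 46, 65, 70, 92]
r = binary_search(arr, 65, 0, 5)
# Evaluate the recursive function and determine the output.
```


binary_search(arr, 65, 0, 5)
lo=0, hi=5, mid=2, arr[mid]=46
46 < 65, search right half
lo=3, hi=5, mid=4, arr[mid]=70
70 > 65, search left half
lo=3, hi=3, mid=3, arr[mid]=65
arr[3] == 65, found at index 3
= 3


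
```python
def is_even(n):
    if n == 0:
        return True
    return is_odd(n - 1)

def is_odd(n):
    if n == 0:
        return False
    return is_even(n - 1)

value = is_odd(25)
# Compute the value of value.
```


is_odd(25)
= is_even(24)
= is_odd(23)
= is_even(22)
= is_odd(21)
= is_even(20)
= is_odd(19)
= is_even(18)
= is_odd(17)
= is_even(16)
= is_odd(15)
= is_even(14)
= is_odd(13)
= is_even(12)
= is_odd(11)
= is_even(10)
= is_odd(9)
= is_even(8)
= is_odd(7)
= is_even(6)
= is_odd(5)
= is_even(4)
= is_odd(3)
= is_even(2)
= is_odd(1)
= is_even(0)
n == 0: return True
= True


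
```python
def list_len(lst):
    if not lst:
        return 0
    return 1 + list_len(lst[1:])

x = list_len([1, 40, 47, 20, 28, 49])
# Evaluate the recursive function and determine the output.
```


list_len([1, 40, 47, 20, 28, 49])
= 1 + list_len([40, 47, 20, 28, 49])
= 1 + 1 + list_len([47, 20, 28, 49])
= 1 + 1 + 1 + list_len([20, 28, 49])
= 1 + 1 + 1 + 1 + list_len([28, 49])
= 1 + 1 + 1 + 1 + 1 + list_len([49])
= 1 + 1 + 1 + 1 + 1 + 1 + list_len([])
= 1 + 1 + 1 + 1 + 1 + 1 + 0
= 6


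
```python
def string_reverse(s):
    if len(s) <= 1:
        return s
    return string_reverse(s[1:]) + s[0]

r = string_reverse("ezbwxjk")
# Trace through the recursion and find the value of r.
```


string_reverse("ezbwxjk")
= string_reverse("zbwxjk") + "e"
= string_reverse("bwxjk") + "z" + "e"
= string_reverse("wxjk") + "b" + "z" + "e"
= string_reverse("xjk") + "w" + "b" + "z" + "e"
= string_reverse("jk") + "x" + "w" + "b" + "z" + "e"
= string_reverse("k") + "j" + "x" + "w" + "b" + "z" + "e"
= "k" + "j" + "x" + "w" + "b" + "z" + "e"
= "kjxwbze"


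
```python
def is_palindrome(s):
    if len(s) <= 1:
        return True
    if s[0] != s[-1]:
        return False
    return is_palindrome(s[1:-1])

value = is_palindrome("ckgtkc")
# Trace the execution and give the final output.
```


is_palindrome("ckgtkc")
"ckgtkc": s[0]='c' == s[-1]='c' -> is_palindrome("kgtk")
"kgtk": s[0]='k' == s[-1]='k' -> is_palindrome("gt")
"gt": s[0]='g' != s[-1]='t' -> False
= False


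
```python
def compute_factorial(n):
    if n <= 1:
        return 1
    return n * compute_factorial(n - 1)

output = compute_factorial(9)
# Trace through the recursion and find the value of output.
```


compute_factorial(9)
= 9 * compute_factorial(8)
= 9 * 8 * compute_factorial(7)
= 9 * 8 * 7 * compute_factorial(6)
= 9 * 8 * 7 * 6 * compute_factorial(5)
= 9 * 8 * 7 * 6 * 5 * compute_factorial(4)
= 9 * 8 * 7 * 6 * 5 * 4 * compute_factorial(3)
= 9 * 8 * 7 * 6 * 5 * 4 * 3 * compute_factorial(2)
= 9 * 8 * 7 * 6 * 5 * 4 * 3 * 2 * compute_factorial(1)
= 9 * 8 * 7 * 6 * 5 * 4 * 3 * 2 * 1
= 362880


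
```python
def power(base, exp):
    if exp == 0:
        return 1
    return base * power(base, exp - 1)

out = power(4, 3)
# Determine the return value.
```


power(4, 3)
= 4 * power(4, 2)
= 4 * 4 * power(4, 1)
= 4 * 4 * 4 * power(4, 0)
= 4 * 4 * 4 * 1
= 64


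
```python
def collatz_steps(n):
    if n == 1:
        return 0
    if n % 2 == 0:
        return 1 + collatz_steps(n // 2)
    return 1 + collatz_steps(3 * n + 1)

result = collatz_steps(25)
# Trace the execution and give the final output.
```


collatz_steps(25)
25 is odd -> 3*25+1 = 76 -> collatz_steps(76)
76 is even -> collatz_steps(38)
38 is even -> collatz_steps(19)
19 is odd -> 3*19+1 = 58 -> collatz_steps(58)
58 is even -> collatz_steps(29)
29 is odd -> 3*29+1 = 88 -> collatz_steps(88)
88 is even -> collatz_steps(44)
44 is even -> collatz_steps(22)
22 is even -> collatz_steps(11)
11 is odd -> 3*11+1 = 34 -> collatz_steps(34)
34 is even -> collatz_steps(17)
17 is odd -> 3*17+1 = 52 -> collatz_steps(52)
52 is even -> collatz_steps(26)
26 is even -> collatz_steps(13)
13 is odd -> 3*13+1 = 40 -> collatz_steps(40)
40 is even -> collatz_steps(20)
20 is even -> collatz_steps(10)
10 is even -> collatz_steps(5)
5 is odd -> 3*5+1 = 16 -> collatz_steps(16)
16 is even -> collatz_steps(8)
8 is even -> collatz_steps(4)
4 is even -> collatz_steps(2)
2 is even -> collatz_steps(1)
Reached 1 after 23 steps
= 23


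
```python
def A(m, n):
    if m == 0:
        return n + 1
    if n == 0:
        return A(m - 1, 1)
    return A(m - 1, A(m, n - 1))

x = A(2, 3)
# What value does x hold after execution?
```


A(2, 3)
= A(1, A(2, 2))
First compute A(2, 2) = 7
= A(1, 7)
= 9


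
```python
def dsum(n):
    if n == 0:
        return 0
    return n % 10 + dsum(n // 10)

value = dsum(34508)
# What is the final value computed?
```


dsum(34508)
= 8 + dsum(3450)
= 8 + 0 + dsum(345)
= 8 + 0 + 5 + dsum(34)
= 8 + 0 + 5 + 4 + dsum(3)
= 8 + 0 + 5 + 4 + 3 + dsum(0)
= 8 + 0 + 5 + 4 + 3 + 0
= 20


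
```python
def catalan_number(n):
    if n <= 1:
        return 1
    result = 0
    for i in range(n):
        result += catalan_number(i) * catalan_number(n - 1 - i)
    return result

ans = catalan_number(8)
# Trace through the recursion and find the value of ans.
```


catalan_number(8)
= sum of catalan_number(i) * catalan_number(8-1-i) for i in 0..7
First compute sub-values bottom-up:
  catalan_number(0) = 1, catalan_number(1) = 1
  catalan_number(2) = 1*1 + 1*1 = 2
  catalan_number(3) = 1*2 + 1*1 + 2*1 = 5
  catalan_number(4) = 1*5 + 1*2 + 2*1 + 5*1 = 14
  catalan_number(5) = 1*14 + 1*5 + 2*2 + 5*1 + 14*1 = 42
  catalan_number(6) = 1*42 + 1*14 + 2*5 + 5*2 + 14*1 + 42*1 = 132
  catalan_number(7) = 1*132 + 1*42 + 2*14 + 5*5 + 14*2 + 42*1 + 132*1 = 429
Now catalan_number(8):
  catalan_number(0)*catalan_number(7) = 1*429 = 429
  catalan_number(1)*catalan_number(6) = 1*132 = 132
  catalan_number(2)*catalan_number(5) = 2*42 = 84
  catalan_number(3)*catalan_number(4) = 5*14 = 70
  catalan_number(4)*catalan_number(3) = 14*5 = 70
  catalan_number(5)*catalan_number(2) = 42*2 = 84
  catalan_number(6)*catalan_number(1) = 132*1 = 132
  catalan_number(7)*catalan_number(0) = 429*1 = 429
= 429 + 132 + 84 + 70 + 70 + 84 + 132 + 429
= 1430


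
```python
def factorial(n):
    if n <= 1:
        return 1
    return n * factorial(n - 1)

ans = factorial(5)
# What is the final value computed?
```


factorial(5)
= 5 * factorial(4)
= 5 * 4 * factorial(3)
= 5 * 4 * 3 * factorial(2)
= 5 * 4 * 3 * 2 * factorial(1)
= 5 * 4 * 3 * 2 * 1
= 120


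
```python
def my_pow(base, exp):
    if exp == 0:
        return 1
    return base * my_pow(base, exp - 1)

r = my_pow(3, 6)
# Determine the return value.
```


my_pow(3, 6)
= 3 * my_pow(3, 5)
= 3 * 3 * my_pow(3, 4)
= 3 * 3 * 3 * my_pow(3, 3)
= 3 * 3 * 3 * 3 * my_pow(3, 2)
= 3 * 3 * 3 * 3 * 3 * my_pow(3, 1)
= 3 * 3 * 3 * 3 * 3 * 3 * my_pow(3, 0)
= 3 * 3 * 3 * 3 * 3 * 3 * 1
= 729


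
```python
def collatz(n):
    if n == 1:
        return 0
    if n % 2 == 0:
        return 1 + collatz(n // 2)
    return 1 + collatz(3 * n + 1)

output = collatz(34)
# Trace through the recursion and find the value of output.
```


collatz(34)
34 is even -> collatz(17)
17 is odd -> 3*17+1 = 52 -> collatz(52)
52 is even -> collatz(26)
26 is even -> collatz(13)
13 is odd -> 3*13+1 = 40 -> collatz(40)
40 is even -> collatz(20)
20 is even -> collatz(10)
10 is even -> collatz(5)
5 is odd -> 3*5+1 = 16 -> collatz(16)
16 is even -> collatz(8)
8 is even -> collatz(4)
4 is even -> collatz(2)
2 is even -> collatz(1)
Reached 1 after 13 steps
= 13


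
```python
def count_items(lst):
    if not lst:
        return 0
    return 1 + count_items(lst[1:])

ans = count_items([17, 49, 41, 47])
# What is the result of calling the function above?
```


count_items([17, 49, 41, 47])
= 1 + count_items([49, 41, 47])
= 1 + 1 + count_items([41, 47])
= 1 + 1 + 1 + count_items([47])
= 1 + 1 + 1 + 1 + count_items([])
= 1 + 1 + 1 + 1 + 0
= 4


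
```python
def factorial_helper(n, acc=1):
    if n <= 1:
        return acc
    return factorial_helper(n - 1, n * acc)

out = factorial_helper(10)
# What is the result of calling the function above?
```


factorial_helper(10, 1)
= factorial_helper(9, 10 * 1) = factorial_helper(9, 10)
= factorial_helper(8, 9 * 10) = factorial_helper(8, 90)
= factorial_helper(7, 8 * 90) = factorial_helper(7, 720)
= factorial_helper(6, 7 * 720) = factorial_helper(6, 5040)
= factorial_helper(5, 6 * 5040) = factorial_helper(5, 30240)
= factorial_helper(4, 5 * 30240) = factorial_helper(4, 151200)
= factorial_helper(3, 4 * 151200) = factorial_helper(3, 604800)
= factorial_helper(2, 3 * 604800) = factorial_helper(2, 1814400)
= factorial_helper(1, 2 * 1814400) = factorial_helper(1, 3628800)
n <= 1, return acc = 3628800


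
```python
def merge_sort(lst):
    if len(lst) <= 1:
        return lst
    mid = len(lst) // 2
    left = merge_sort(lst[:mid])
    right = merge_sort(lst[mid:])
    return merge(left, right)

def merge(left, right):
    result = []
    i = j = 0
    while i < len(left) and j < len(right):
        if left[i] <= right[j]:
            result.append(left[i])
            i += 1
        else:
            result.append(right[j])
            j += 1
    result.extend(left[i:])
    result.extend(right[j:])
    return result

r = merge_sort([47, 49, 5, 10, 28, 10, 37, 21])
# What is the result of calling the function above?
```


merge_sort([47, 49, 5, 10, 28, 10, 37, 21])
Split into [47, 49, 5, 10] and [28, 10, 37, 21]
Left sorted: [5, 10, 47, 49]
Right sorted: [10, 21, 28, 37]
Merge [5, 10, 47, 49] and [10, 21, 28, 37]
= [5, 10, 10, 21, 28, 37, 47, 49]


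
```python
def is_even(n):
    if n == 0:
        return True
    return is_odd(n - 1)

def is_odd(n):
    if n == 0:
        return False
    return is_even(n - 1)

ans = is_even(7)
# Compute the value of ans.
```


is_even(7)
= is_odd(6)
= is_even(5)
= is_odd(4)
= is_even(3)
= is_odd(2)
= is_even(1)
= is_odd(0)
n == 0: return False
= False


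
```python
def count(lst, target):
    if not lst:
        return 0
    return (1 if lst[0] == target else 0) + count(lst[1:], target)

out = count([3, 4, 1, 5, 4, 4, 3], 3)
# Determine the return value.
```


count([3, 4, 1, 5, 4, 4, 3], 3)
lst[0]=3 == 3: 1 + count([4, 1, 5, 4, 4, 3], 3)
lst[0]=4 != 3: 0 + count([1, 5, 4, 4, 3], 3)
lst[0]=1 != 3: 0 + count([5, 4, 4, 3], 3)
lst[0]=5 != 3: 0 + count([4, 4, 3], 3)
lst[0]=4 != 3: 0 + count([4, 3], 3)
lst[0]=4 != 3: 0 + count([3], 3)
lst[0]=3 == 3: 1 + count([], 3)
= 2


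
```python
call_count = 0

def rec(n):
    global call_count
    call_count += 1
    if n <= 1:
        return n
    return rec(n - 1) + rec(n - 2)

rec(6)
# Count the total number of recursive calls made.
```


rec(6) calls rec(5) and rec(4); each non-base call branches into two more.
Let C(k) = total number of calls made by rec(k), including the call to rec(k) itself.
Base cases: C(0) = 1, C(1) = 1
Recurrence: C(k) = 1 + C(k-1) + C(k-2)
  C(2) = 1 + C(1) + C(0) = 1 + 1 + 1 = 3
  C(3) = 1 + C(2) + C(1) = 1 + 3 + 1 = 5
  C(4) = 1 + C(3) + C(2) = 1 + 5 + 3 = 9
  C(5) = 1 + C(4) + C(3) = 1 + 9 + 5 = 15
  C(6) = 1 + C(5) + C(4) = 1 + 15 + 9 = 25
Total calls = C(6) = 25


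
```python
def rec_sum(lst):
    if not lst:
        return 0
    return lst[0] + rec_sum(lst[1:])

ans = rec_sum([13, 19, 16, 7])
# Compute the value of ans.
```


rec_sum([13, 19, 16, 7])
= 13 + rec_sum([19, 16, 7])
= 13 + 19 + rec_sum([16, 7])
= 13 + 19 + 16 + rec_sum([7])
= 13 + 19 + 16 + 7 + rec_sum([])
= 13 + 19 + 16 + 7 + 0
= 55


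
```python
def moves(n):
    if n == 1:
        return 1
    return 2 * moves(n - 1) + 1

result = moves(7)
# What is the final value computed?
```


moves(7)
= 2 * moves(6) + 1
= 2 * (2 * moves(5) + 1) + 1
= 2 * (2 * (2 * moves(4) + 1) + 1) + 1
= 2 * (2 * (2 * (2 * moves(3) + 1) + 1) + 1) + 1
= 2 * (2 * (2 * (2 * (2 * moves(2) + 1) + 1) + 1) + 1) + 1
= 2 * (2 * (2 * (2 * (2 * (2 * moves(1) + 1) + 1) + 1) + 1) + 1) + 1
Now compute bottom-up:
moves(1) = 1
moves(2) = 2 * 1 + 1 = 3
moves(3) = 2 * 3 + 1 = 7
moves(4) = 2 * 7 + 1 = 15
moves(5) = 2 * 15 + 1 = 31
moves(6) = 2 * 31 + 1 = 63
moves(7) = 2 * 63 + 1 = 127
= 127


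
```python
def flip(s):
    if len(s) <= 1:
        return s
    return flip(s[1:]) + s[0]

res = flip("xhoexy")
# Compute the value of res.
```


flip("xhoexy")
= flip("hoexy") + "x"
= flip("oexy") + "h" + "x"
= flip("exy") + "o" + "h" + "x"
= flip("xy") + "e" + "o" + "h" + "x"
= flip("y") + "x" + "e" + "o" + "h" + "x"
= "y" + "x" + "e" + "o" + "h" + "x"
= "yxeohx"


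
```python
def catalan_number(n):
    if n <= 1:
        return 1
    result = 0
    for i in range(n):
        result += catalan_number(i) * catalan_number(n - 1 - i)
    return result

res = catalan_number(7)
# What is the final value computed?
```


catalan_number(7)
= sum of catalan_number(i) * catalan_number(7-1-i) for i in 0..6
First compute sub-values bottom-up:
  catalan_number(0) = 1, catalan_number(1) = 1
  catalan_number(2) = 1*1 + 1*1 = 2
  catalan_number(3) = 1*2 + 1*1 + 2*1 = 5
  catalan_number(4) = 1*5 + 1*2 + 2*1 + 5*1 = 14
  catalan_number(5) = 1*14 + 1*5 + 2*2 + 5*1 + 14*1 = 42
  catalan_number(6) = 1*42 + 1*14 + 2*5 + 5*2 + 14*1 + 42*1 = 132
Now catalan_number(7):
  catalan_number(0)*catalan_number(6) = 1*132 = 132
  catalan_number(1)*catalan_number(5) = 1*42 = 42
  catalan_number(2)*catalan_number(4) = 2*14 = 28
  catalan_number(3)*catalan_number(3) = 5*5 = 25
  catalan_number(4)*catalan_number(2) = 14*2 = 28
  catalan_number(5)*catalan_number(1) = 42*1 = 42
  catalan_number(6)*catalan_number(0) = 132*1 = 132
= 132 + 42 + 28 + 25 + 28 + 42 + 132
= 429


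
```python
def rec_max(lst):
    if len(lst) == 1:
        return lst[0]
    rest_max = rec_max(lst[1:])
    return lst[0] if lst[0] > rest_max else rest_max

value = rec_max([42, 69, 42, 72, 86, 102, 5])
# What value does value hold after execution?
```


rec_max([42, 69, 42, 72, 86, 102, 5])
= compare 42 with rec_max([69, 42, 72, 86, 102, 5])
= compare 69 with rec_max([42, 72, 86, 102, 5])
= compare 42 with rec_max([72, 86, 102, 5])
= compare 72 with rec_max([86, 102, 5])
= compare 86 with rec_max([102, 5])
= compare 102 with rec_max([5])
Base: rec_max([5]) = 5
compare 102 with 5: max = 102
compare 86 with 102: max = 102
compare 72 with 102: max = 102
compare 42 with 102: max = 102
compare 69 with 102: max = 102
compare 42 with 102: max = 102
= 102


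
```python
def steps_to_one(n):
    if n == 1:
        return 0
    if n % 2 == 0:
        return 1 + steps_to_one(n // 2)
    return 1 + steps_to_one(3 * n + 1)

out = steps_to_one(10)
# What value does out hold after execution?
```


steps_to_one(10)
10 is even -> steps_to_one(5)
5 is odd -> 3*5+1 = 16 -> steps_to_one(16)
16 is even -> steps_to_one(8)
8 is even -> steps_to_one(4)
4 is even -> steps_to_one(2)
2 is even -> steps_to_one(1)
Reached 1 after 6 steps
= 6


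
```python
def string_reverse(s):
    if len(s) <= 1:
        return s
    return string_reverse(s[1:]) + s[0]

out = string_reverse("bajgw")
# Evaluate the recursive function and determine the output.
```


string_reverse("bajgw")
= string_reverse("ajgw") + "b"
= string_reverse("jgw") + "a" + "b"
= string_reverse("gw") + "j" + "a" + "b"
= string_reverse("w") + "g" + "j" + "a" + "b"
= "w" + "g" + "j" + "a" + "b"
= "wgjab"


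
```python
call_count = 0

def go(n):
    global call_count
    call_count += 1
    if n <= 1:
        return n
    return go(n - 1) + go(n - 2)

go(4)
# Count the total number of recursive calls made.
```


go(4) calls go(3) and go(2); each non-base call branches into two more.
Let C(k) = total number of calls made by go(k), including the call to go(k) itself.
Base cases: C(0) = 1, C(1) = 1
Recurrence: C(k) = 1 + C(k-1) + C(k-2)
  C(2) = 1 + C(1) + C(0) = 1 + 1 + 1 = 3
  C(3) = 1 + C(2) + C(1) = 1 + 3 + 1 = 5
  C(4) = 1 + C(3) + C(2) = 1 + 5 + 3 = 9
Total calls = C(4) = 9


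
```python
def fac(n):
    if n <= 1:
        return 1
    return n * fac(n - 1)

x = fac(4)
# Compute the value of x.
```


fac(4)
= 4 * fac(3)
= 4 * 3 * fac(2)
= 4 * 3 * 2 * fac(1)
= 4 * 3 * 2 * 1
= 24


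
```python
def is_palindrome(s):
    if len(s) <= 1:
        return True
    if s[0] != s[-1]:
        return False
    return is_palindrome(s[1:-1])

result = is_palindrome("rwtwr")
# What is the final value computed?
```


is_palindrome("rwtwr")
"rwtwr": s[0]='r' == s[-1]='r' -> is_palindrome("wtw")
"wtw": s[0]='w' == s[-1]='w' -> is_palindrome("t")
"t": len <= 1 -> True
= True


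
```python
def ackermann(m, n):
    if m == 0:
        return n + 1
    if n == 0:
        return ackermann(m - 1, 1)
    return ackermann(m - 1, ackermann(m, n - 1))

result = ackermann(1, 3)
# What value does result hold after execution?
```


ackermann(1, 3)
= ackermann(0, ackermann(1, 2))
First compute ackermann(1, 2) = 4
= ackermann(0, 4)
= 5


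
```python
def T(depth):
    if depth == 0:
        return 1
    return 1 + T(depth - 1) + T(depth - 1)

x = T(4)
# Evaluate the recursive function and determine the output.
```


T(4)
= 1 + T(3) + T(3)
= 1 + 2 * T(3)
T(k) = 2^(k+1) - 1
T(0) = 1
T(1) = 3
T(2) = 7
T(3) = 15
T(4) = 31
T(4) = 2^5 - 1 = 31


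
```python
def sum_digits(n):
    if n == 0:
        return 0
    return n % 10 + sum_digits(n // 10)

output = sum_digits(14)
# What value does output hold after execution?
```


sum_digits(14)
= 4 + sum_digits(1)
= 4 + 1 + sum_digits(0)
= 4 + 1 + 0
= 5


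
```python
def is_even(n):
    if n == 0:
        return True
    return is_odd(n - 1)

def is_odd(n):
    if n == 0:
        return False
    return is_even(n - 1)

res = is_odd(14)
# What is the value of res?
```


is_odd(14)
= is_even(13)
= is_odd(12)
= is_even(11)
= is_odd(10)
= is_even(9)
= is_odd(8)
= is_even(7)
= is_odd(6)
= is_even(5)
= is_odd(4)
= is_even(3)
= is_odd(2)
= is_even(1)
= is_odd(0)
n == 0: return False
= False


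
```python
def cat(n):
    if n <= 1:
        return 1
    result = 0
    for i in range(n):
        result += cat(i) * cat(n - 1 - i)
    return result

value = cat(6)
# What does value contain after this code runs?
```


cat(6)
= sum of cat(i) * cat(6-1-i) for i in 0..5
First compute sub-values bottom-up:
  cat(0) = 1, cat(1) = 1
  cat(2) = 1*1 + 1*1 = 2
  cat(3) = 1*2 + 1*1 + 2*1 = 5
  cat(4) = 1*5 + 1*2 + 2*1 + 5*1 = 14
  cat(5) = 1*14 + 1*5 + 2*2 + 5*1 + 14*1 = 42
Now cat(6):
  cat(0)*cat(5) = 1*42 = 42
  cat(1)*cat(4) = 1*14 = 14
  cat(2)*cat(3) = 2*5 = 10
  cat(3)*cat(2) = 5*2 = 10
  cat(4)*cat(1) = 14*1 = 14
  cat(5)*cat(0) = 42*1 = 42
= 42 + 14 + 10 + 10 + 14 + 42
= 132


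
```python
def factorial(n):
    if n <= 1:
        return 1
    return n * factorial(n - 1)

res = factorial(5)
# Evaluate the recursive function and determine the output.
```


factorial(5)
= 5 * factorial(4)
= 5 * 4 * factorial(3)
= 5 * 4 * 3 * factorial(2)
= 5 * 4 * 3 * 2 * factorial(1)
= 5 * 4 * 3 * 2 * 1
= 120


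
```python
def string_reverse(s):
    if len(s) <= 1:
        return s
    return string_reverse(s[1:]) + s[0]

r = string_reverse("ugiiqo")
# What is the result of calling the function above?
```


string_reverse("ugiiqo")
= string_reverse("giiqo") + "u"
= string_reverse("iiqo") + "g" + "u"
= string_reverse("iqo") + "i" + "g" + "u"
= string_reverse("qo") + "i" + "i" + "g" + "u"
= string_reverse("o") + "q" + "i" + "i" + "g" + "u"
= "o" + "q" + "i" + "i" + "g" + "u"
= "oqiigu"


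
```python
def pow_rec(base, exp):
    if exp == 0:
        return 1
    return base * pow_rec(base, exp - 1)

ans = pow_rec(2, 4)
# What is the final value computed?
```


pow_rec(2, 4)
= 2 * pow_rec(2, 3)
= 2 * 2 * pow_rec(2, 2)
= 2 * 2 * 2 * pow_rec(2, 1)
= 2 * 2 * 2 * 2 * pow_rec(2, 0)
= 2 * 2 * 2 * 2 * 1
= 16


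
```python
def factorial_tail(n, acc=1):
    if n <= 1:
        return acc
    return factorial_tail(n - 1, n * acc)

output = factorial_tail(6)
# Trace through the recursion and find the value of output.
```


factorial_tail(6, 1)
= factorial_tail(5, 6 * 1) = factorial_tail(5, 6)
= factorial_tail(4, 5 * 6) = factorial_tail(4, 30)
= factorial_tail(3, 4 * 30) = factorial_tail(3, 120)
= factorial_tail(2, 3 * 120) = factorial_tail(2, 360)
= factorial_tail(1, 2 * 360) = factorial_tail(1, 720)
n <= 1, return acc = 720


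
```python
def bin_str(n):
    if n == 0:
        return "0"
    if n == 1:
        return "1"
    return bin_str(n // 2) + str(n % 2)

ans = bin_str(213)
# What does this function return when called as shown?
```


bin_str(213)
= bin_str(106) + "1"
= bin_str(53) + "0" + "1"
= bin_str(26) + "1" + "0" + "1"
= bin_str(13) + "0" + "1" + "0" + "1"
= bin_str(6) + "1" + "0" + "1" + "0" + "1"
= bin_str(3) + "0" + "1" + "0" + "1" + "0" + "1"
= bin_str(1) + "1" + "0" + "1" + "0" + "1" + "0" + "1"
= "1" + "1" + "0" + "1" + "0" + "1" + "0" + "1"
= "11010101"


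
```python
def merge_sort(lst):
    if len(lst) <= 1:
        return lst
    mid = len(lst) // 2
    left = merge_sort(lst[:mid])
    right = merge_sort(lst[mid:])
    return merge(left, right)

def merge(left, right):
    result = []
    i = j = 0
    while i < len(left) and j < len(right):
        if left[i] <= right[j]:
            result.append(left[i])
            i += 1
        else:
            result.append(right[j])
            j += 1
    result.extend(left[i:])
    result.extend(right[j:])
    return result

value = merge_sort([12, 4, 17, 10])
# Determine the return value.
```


merge_sort([12, 4, 17, 10])
Split into [12, 4] and [17, 10]
Left sorted: [4, 12]
Right sorted: [10, 17]
Merge [4, 12] and [10, 17]
= [4, 10, 12, 17]


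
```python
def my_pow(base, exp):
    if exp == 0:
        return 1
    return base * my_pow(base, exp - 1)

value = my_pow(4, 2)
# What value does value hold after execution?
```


my_pow(4, 2)
= 4 * my_pow(4, 1)
= 4 * 4 * my_pow(4, 0)
= 4 * 4 * 1
= 16


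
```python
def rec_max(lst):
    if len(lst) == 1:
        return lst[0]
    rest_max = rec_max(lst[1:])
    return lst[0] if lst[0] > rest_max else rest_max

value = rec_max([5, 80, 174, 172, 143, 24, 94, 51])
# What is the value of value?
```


rec_max([5, 80, 174, 172, 143, 24, 94, 51])
= compare 5 with rec_max([80, 174, 172, 143, 24, 94, 51])
= compare 80 with rec_max([174, 172, 143, 24, 94, 51])
= compare 174 with rec_max([172, 143, 24, 94, 51])
= compare 172 with rec_max([143, 24, 94, 51])
= compare 143 with rec_max([24, 94, 51])
= compare 24 with rec_max([94, 51])
= compare 94 with rec_max([51])
Base: rec_max([51]) = 51
compare 94 with 51: max = 94
compare 24 with 94: max = 94
compare 143 with 94: max = 143
compare 172 with 143: max = 172
compare 174 with 172: max = 174
compare 80 with 174: max = 174
compare 5 with 174: max = 174
= 174


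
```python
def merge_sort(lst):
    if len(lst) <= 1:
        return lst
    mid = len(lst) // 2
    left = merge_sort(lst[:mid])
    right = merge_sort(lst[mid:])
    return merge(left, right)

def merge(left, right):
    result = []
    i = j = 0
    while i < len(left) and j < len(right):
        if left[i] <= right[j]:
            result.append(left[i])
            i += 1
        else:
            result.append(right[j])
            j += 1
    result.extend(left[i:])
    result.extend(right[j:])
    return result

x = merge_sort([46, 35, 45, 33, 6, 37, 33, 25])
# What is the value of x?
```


merge_sort([46, 35, 45, 33, 6, 37, 33, 25])
Split into [46, 35, 45, 33] and [6, 37, 33, 25]
Left sorted: [33, 35, 45, 46]
Right sorted: [6, 25, 33, 37]
Merge [33, 35, 45, 46] and [6, 25, 33, 37]
= [6, 25, 33, 33, 35, 37, 45, 46]


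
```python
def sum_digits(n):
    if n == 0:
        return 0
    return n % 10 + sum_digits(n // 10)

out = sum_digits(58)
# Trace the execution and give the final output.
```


sum_digits(58)
= 8 + sum_digits(5)
= 8 + 5 + sum_digits(0)
= 8 + 5 + 0
= 13


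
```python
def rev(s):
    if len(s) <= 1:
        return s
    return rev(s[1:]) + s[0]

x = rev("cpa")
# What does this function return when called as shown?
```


rev("cpa")
= rev("pa") + "c"
= rev("a") + "p" + "c"
= "a" + "p" + "c"
= "apc"


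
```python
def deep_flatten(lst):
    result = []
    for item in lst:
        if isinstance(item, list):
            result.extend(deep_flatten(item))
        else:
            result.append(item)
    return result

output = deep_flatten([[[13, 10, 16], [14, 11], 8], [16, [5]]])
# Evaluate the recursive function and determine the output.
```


deep_flatten([[[13, 10, 16], [14, 11], 8], [16, [5]]])
Processing each element:
  [[13, 10, 16], [14, 11], 8] is a list -> deep_flatten recursively -> [13, 10, 16, 14, 11, 8]
  [16, [5]] is a list -> deep_flatten recursively -> [16, 5]
= [13, 10, 16, 14, 11, 8, 16, 5]


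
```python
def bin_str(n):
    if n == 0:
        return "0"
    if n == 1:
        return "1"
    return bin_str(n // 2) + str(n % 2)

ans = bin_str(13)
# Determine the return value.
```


bin_str(13)
= bin_str(6) + "1"
= bin_str(3) + "0" + "1"
= bin_str(1) + "1" + "0" + "1"
= "1" + "1" + "0" + "1"
= "1101"


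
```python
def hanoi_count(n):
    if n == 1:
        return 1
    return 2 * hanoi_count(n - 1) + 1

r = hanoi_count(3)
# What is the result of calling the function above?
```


hanoi_count(3)
= 2 * hanoi_count(2) + 1
= 2 * (2 * hanoi_count(1) + 1) + 1
Now compute bottom-up:
hanoi_count(1) = 1
hanoi_count(2) = 2 * 1 + 1 = 3
hanoi_count(3) = 2 * 3 + 1 = 7
= 7


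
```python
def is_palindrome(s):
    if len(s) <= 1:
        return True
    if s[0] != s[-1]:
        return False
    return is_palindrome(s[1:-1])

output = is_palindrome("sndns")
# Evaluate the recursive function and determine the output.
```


is_palindrome("sndns")
"sndns": s[0]='s' == s[-1]='s' -> is_palindrome("ndn")
"ndn": s[0]='n' == s[-1]='n' -> is_palindrome("d")
"d": len <= 1 -> True
= True


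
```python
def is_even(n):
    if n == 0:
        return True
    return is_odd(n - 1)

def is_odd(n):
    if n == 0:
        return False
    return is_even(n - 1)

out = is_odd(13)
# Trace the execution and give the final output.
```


is_odd(13)
= is_even(12)
= is_odd(11)
= is_even(10)
= is_odd(9)
= is_even(8)
= is_odd(7)
= is_even(6)
= is_odd(5)
= is_even(4)
= is_odd(3)
= is_even(2)
= is_odd(1)
= is_even(0)
n == 0: return True
= True


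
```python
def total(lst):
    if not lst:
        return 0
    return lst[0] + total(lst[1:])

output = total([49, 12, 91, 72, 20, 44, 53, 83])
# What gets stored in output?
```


total([49, 12, 91, 72, 20, 44, 53, 83])
= 49 + total([12, 91, 72, 20, 44, 53, 83])
= 49 + 12 + total([91, 72, 20, 44, 53, 83])
= 49 + 12 + 91 + total([72, 20, 44, 53, 83])
= 49 + 12 + 91 + 72 + total([20, 44, 53, 83])
= 49 + 12 + 91 + 72 + 20 + total([44, 53, 83])
= 49 + 12 + 91 + 72 + 20 + 44 + total([53, 83])
= 49 + 12 + 91 + 72 + 20 + 44 + 53 + total([83])
= 49 + 12 + 91 + 72 + 20 + 44 + 53 + 83 + total([])
= 49 + 12 + 91 + 72 + 20 + 44 + 53 + 83 + 0
= 424


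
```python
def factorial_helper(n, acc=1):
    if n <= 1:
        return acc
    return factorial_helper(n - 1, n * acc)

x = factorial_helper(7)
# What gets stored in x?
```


factorial_helper(7, 1)
= factorial_helper(6, 7 * 1) = factorial_helper(6, 7)
= factorial_helper(5, 6 * 7) = factorial_helper(5, 42)
= factorial_helper(4, 5 * 42) = factorial_helper(4, 210)
= factorial_helper(3, 4 * 210) = factorial_helper(3, 840)
= factorial_helper(2, 3 * 840) = factorial_helper(2, 2520)
= factorial_helper(1, 2 * 2520) = factorial_helper(1, 5040)
n <= 1, return acc = 5040


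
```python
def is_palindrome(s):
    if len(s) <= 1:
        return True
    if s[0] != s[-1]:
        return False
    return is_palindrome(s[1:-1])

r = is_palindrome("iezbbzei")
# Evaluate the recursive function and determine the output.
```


is_palindrome("iezbbzei")
"iezbbzei": s[0]='i' == s[-1]='i' -> is_palindrome("ezbbze")
"ezbbze": s[0]='e' == s[-1]='e' -> is_palindrome("zbbz")
"zbbz": s[0]='z' == s[-1]='z' -> is_palindrome("bb")
"bb": s[0]='b' == s[-1]='b' -> is_palindrome("")
"": len <= 1 -> True
= True


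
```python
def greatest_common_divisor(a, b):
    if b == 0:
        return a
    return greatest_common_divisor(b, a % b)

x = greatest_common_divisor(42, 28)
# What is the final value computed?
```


greatest_common_divisor(42, 28)
= greatest_common_divisor(28, 42 % 28) = greatest_common_divisor(28, 14)
= greatest_common_divisor(14, 28 % 14) = greatest_common_divisor(14, 0)
b == 0, return a = 14


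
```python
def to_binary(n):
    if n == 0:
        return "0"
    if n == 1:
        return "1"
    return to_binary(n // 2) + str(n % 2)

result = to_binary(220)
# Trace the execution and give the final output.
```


to_binary(220)
= to_binary(110) + "0"
= to_binary(55) + "0" + "0"
= to_binary(27) + "1" + "0" + "0"
= to_binary(13) + "1" + "1" + "0" + "0"
= to_binary(6) + "1" + "1" + "1" + "0" + "0"
= to_binary(3) + "0" + "1" + "1" + "1" + "0" + "0"
= to_binary(1) + "1" + "0" + "1" + "1" + "1" + "0" + "0"
= "1" + "1" + "0" + "1" + "1" + "1" + "0" + "0"
= "11011100"


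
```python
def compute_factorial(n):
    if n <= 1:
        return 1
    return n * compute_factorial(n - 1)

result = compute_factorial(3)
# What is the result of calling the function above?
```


compute_factorial(3)
= 3 * compute_factorial(2)
= 3 * 2 * compute_factorial(1)
= 3 * 2 * 1
= 6


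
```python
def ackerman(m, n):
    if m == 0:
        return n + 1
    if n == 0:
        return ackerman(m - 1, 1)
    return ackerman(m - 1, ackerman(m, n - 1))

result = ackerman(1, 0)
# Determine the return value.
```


ackerman(1, 0)
n == 0: return ackerman(0, 1)
= ackerman(0, 1) = 2
= 2


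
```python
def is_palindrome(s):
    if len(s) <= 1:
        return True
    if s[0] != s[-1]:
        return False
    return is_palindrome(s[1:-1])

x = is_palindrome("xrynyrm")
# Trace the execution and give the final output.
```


is_palindrome("xrynyrm")
"xrynyrm": s[0]='x' != s[-1]='m' -> False
= False


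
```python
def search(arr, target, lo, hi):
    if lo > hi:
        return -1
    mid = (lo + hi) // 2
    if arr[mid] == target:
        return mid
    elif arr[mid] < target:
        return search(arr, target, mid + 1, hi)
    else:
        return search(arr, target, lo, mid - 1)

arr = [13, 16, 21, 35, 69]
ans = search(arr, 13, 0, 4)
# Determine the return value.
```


search(arr, 13, 0, 4)
lo=0, hi=4, mid=2, arr[mid]=21
21 > 13, search left half
lo=0, hi=1, mid=0, arr[mid]=13
arr[0] == 13, found at index 0
= 0


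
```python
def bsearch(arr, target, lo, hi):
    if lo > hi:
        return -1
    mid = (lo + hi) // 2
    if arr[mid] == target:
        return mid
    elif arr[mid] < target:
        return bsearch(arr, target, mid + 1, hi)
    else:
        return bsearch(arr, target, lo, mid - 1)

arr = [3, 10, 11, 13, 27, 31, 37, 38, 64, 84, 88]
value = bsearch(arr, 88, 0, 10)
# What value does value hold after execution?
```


bsearch(arr, 88, 0, 10)
lo=0, hi=10, mid=5, arr[mid]=31
31 < 88, search right half
lo=6, hi=10, mid=8, arr[mid]=64
64 < 88, search right half
lo=9, hi=10, mid=9, arr[mid]=84
84 < 88, search right half
lo=10, hi=10, mid=10, arr[mid]=88
arr[10] == 88, found at index 10
= 10


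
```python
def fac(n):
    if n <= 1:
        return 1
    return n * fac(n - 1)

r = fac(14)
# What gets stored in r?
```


fac(14)
= 14 * fac(13)
= 14 * 13 * fac(12)
= 14 * 13 * 12 * fac(11)
= 14 * 13 * 12 * 11 * fac(10)
= 14 * 13 * 12 * 11 * 10 * fac(9)
= 14 * 13 * 12 * 11 * 10 * 9 * fac(8)
= 14 * 13 * 12 * 11 * 10 * 9 * 8 * fac(7)
= 14 * 13 * 12 * 11 * 10 * 9 * 8 * 7 * fac(6)
= 14 * 13 * 12 * 11 * 10 * 9 * 8 * 7 * 6 * fac(5)
= 14 * 13 * 12 * 11 * 10 * 9 * 8 * 7 * 6 * 5 * fac(4)
= 14 * 13 * 12 * 11 * 10 * 9 * 8 * 7 * 6 * 5 * 4 * fac(3)
= 14 * 13 * 12 * 11 * 10 * 9 * 8 * 7 * 6 * 5 * 4 * 3 * fac(2)
= 14 * 13 * 12 * 11 * 10 * 9 * 8 * 7 * 6 * 5 * 4 * 3 * 2 * fac(1)
= 14 * 13 * 12 * 11 * 10 * 9 * 8 * 7 * 6 * 5 * 4 * 3 * 2 * 1
= 87178291200


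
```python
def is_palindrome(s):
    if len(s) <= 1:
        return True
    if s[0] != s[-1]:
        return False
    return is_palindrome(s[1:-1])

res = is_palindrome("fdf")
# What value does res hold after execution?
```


is_palindrome("fdf")
"fdf": s[0]='f' == s[-1]='f' -> is_palindrome("d")
"d": len <= 1 -> True
= True


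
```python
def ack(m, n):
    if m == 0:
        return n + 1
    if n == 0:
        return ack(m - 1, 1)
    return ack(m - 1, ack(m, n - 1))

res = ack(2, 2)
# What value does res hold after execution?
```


ack(2, 2)
= ack(1, ack(2, 1))
First compute ack(2, 1) = 5
= ack(1, 5)
= 7


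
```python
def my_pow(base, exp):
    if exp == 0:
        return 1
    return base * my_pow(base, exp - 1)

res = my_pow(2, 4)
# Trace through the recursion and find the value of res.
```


my_pow(2, 4)
= 2 * my_pow(2, 3)
= 2 * 2 * my_pow(2, 2)
= 2 * 2 * 2 * my_pow(2, 1)
= 2 * 2 * 2 * 2 * my_pow(2, 0)
= 2 * 2 * 2 * 2 * 1
= 16


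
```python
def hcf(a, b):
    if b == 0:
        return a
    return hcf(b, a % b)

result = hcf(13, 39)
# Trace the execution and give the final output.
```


hcf(13, 39)
= hcf(39, 13 % 39) = hcf(39, 13)
= hcf(13, 39 % 13) = hcf(13, 0)
b == 0, return a = 13


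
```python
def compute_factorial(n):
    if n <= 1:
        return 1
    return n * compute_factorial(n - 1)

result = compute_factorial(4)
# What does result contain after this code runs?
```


compute_factorial(4)
= 4 * compute_factorial(3)
= 4 * 3 * compute_factorial(2)
= 4 * 3 * 2 * compute_factorial(1)
= 4 * 3 * 2 * 1
= 24


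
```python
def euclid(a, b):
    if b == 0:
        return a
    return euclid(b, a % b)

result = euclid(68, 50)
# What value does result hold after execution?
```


euclid(68, 50)
= euclid(50, 68 % 50) = euclid(50, 18)
= euclid(18, 50 % 18) = euclid(18, 14)
= euclid(14, 18 % 14) = euclid(14, 4)
= euclid(4, 14 % 4) = euclid(4, 2)
= euclid(2, 4 % 2) = euclid(2, 0)
b == 0, return a = 2


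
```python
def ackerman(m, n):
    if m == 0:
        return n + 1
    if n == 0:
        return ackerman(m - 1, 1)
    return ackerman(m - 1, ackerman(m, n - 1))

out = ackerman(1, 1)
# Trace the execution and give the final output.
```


ackerman(1, 1)
= ackerman(0, ackerman(1, 0))
First compute ackerman(1, 0) = 2
= ackerman(0, 2)
= 3


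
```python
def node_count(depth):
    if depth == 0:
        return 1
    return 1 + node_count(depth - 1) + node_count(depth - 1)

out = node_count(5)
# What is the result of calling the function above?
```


node_count(5)
= 1 + node_count(4) + node_count(4)
= 1 + 2 * node_count(4)
node_count(k) = 2^(k+1) - 1
node_count(0) = 1
node_count(1) = 3
node_count(2) = 7
node_count(3) = 15
node_count(4) = 31
node_count(5) = 2^6 - 1 = 63


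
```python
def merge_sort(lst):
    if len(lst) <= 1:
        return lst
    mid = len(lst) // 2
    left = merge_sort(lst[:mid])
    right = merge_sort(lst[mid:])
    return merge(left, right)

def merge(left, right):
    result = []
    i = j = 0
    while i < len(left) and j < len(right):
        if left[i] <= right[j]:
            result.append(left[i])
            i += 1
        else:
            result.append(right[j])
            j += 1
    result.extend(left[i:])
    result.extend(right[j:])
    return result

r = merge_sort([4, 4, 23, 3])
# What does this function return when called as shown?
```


merge_sort([4, 4, 23, 3])
Split into [4, 4] and [23, 3]
Left sorted: [4, 4]
Right sorted: [3, 23]
Merge [4, 4] and [3, 23]
= [3, 4, 4, 23]


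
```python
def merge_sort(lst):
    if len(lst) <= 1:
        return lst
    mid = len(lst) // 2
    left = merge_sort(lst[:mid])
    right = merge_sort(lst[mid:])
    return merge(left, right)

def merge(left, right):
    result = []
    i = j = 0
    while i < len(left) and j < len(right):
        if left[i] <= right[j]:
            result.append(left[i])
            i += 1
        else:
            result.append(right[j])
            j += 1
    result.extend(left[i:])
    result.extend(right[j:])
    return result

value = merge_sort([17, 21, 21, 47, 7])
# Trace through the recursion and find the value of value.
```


merge_sort([17, 21, 21, 47, 7])
Split into [17, 21] and [21, 47, 7]
Left sorted: [17, 21]
Right sorted: [7, 21, 47]
Merge [17, 21] and [7, 21, 47]
= [7, 17, 21, 21, 47]


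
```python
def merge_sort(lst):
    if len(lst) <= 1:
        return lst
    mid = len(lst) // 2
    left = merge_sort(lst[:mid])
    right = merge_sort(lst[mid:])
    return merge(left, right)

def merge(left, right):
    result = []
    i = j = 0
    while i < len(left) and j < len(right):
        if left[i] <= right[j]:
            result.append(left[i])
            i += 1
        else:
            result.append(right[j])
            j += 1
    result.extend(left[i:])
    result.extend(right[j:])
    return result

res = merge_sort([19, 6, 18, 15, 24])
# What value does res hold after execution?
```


merge_sort([19, 6, 18, 15, 24])
Split into [19, 6] and [18, 15, 24]
Left sorted: [6, 19]
Right sorted: [15, 18, 24]
Merge [6, 19] and [15, 18, 24]
= [6, 15, 18, 19, 24]
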